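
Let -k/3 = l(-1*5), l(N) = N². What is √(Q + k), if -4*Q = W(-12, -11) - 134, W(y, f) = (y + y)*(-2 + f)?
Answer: I*√478/2 ≈ 10.932*I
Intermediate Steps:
W(y, f) = 2*y*(-2 + f) (W(y, f) = (2*y)*(-2 + f) = 2*y*(-2 + f))
Q = -89/2 (Q = -(2*(-12)*(-2 - 11) - 134)/4 = -(2*(-12)*(-13) - 134)/4 = -(312 - 134)/4 = -¼*178 = -89/2 ≈ -44.500)
k = -75 (k = -3*(-1*5)² = -3*(-5)² = -3*25 = -75)
√(Q + k) = √(-89/2 - 75) = √(-239/2) = I*√478/2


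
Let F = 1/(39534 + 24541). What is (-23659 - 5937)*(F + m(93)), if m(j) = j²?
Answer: -16401649670896/64075 ≈ -2.5598e+8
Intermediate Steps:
F = 1/64075 ≈ 1.5607e-5
(-23659 - 5937)*(F + m(93)) = (-23659 - 5937)*(1/64075 + 93²) = -29596*(1/64075 + 8649) = -29596*554184676/64075 = -16401649670896/64075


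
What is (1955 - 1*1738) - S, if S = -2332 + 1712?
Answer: 837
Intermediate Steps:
S = -620
(1955 - 1*1738) - S = (1955 - 1*1738) - 1*(-620) = (1955 - 1738) + 620 = 217 + 620 = 837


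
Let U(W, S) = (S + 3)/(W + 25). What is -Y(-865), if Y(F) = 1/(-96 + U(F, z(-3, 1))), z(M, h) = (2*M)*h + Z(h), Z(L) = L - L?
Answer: 280/26879 ≈ 0.010417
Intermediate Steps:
Z(L) = 0
z(M, h) = 2*M*h (z(M, h) = (2*M)*h + 0 = 2*M*h + 0 = 2*M*h)
U(W, S) = (3 + S)/(25 + W)
Y(F) = 1/(-96 - 3/(25 + F)) (Y(F) = 1/(-96 + (3 + 2*(-3)*1)/(25 + F)) = 1/(-96 + (3 - 6)/(25 + F)) = 1/(-96 - 3/(25 + F)))
-Y(-865) = -(-25 - 1*(-865))/(3*(801 + 32*(-865))) = -(-25 + 865)/(3*(801 - 27680)) = -840/(3*(-26879)) = -(-1)*840/(3*26879) = -1*(-280/26879) = 280/26879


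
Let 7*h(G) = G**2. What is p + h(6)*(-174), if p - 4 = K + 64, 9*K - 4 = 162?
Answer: -50930/63 ≈ -808.41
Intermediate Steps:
K = 166/9 (K = 4/9 + (1/9)*162 = 4/9 + 18 = 166/9 ≈ 18.444)
h(G) = G**2/7
p = 778/9 (p = 4 + (166/9 + 64) = 4 + 742/9 = 778/9 ≈ 86.444)
p + h(6)*(-174) = 778/9 + ((1/7)*6**2)*(-174) = 778/9 + ((1/7)*36)*(-174) = 778/9 + (36/7)*(-174) = 778/9 - 6264/7 = -50930/63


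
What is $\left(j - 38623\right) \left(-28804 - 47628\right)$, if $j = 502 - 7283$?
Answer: $3470318528$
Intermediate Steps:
$j = -6781$ ($j = 502 - 7283 = -6781$)
$\left(j - 38623\right) \left(-28804 - 47628\right) = \left(-6781 - 38623\right) \left(-28804 - 47628\right) = \left(-45404\right) \left(-76432\right) = 3470318528$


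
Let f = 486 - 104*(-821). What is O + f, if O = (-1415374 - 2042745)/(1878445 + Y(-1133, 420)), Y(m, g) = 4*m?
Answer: 160909451191/1873913 ≈ 85868.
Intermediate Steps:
f = 85870 (f = 486 + 85384 = 85870)
O = -3458119/1873913 (O = (-1415374 - 2042745)/(1878445 + 4*(-1133)) = -3458119/(1878445 - 4532) = -3458119/1873913 ≈ -1.8454)
O + f = -3458119/1873913 + 85870 = 160909451191/1873913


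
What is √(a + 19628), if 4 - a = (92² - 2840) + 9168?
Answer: 22*√10 ≈ 69.570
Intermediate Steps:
a = -14788 (a = 4 - ((92² - 2840) + 9168) = 4 - ((8464 - 2840) + 9168) = 4 - (5624 + 9168) = 4 - 1*14792 = 4 - 14792 = -14788)
√(a + 19628) = √(-14788 + 19628) = √4840 = 22*√10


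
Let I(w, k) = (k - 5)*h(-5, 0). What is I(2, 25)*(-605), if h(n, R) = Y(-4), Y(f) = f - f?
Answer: 0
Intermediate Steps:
Y(f) = 0
h(n, R) = 0
I(w, k) = 0 (I(w, k) = (k - 5)*0 = (-5 + k)*0 = 0)
I(2, 25)*(-605) = 0*(-605) = 0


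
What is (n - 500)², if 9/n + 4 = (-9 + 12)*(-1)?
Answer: 12313081/49 ≈ 2.5129e+5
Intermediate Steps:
n = -9/7 (n = 9/(-4 + (-9 + 12)*(-1)) = 9/(-4 + 3*(-1)) = 9/(-4 - 3) = 9/(-7) = 9*(-⅐) = -9/7 ≈ -1.2857)
(n - 500)² = (-9/7 - 500)² = (-3509/7)² = 12313081/49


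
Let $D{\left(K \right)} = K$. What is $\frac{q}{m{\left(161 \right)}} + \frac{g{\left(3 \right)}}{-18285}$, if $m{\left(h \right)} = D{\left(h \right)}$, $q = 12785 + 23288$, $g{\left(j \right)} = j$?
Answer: $\frac{9559338}{42665} \approx 224.06$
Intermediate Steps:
$q = 36073$
$m{\left(h \right)} = h$
$\frac{q}{m{\left(161 \right)}} + \frac{g{\left(3 \right)}}{-18285} = \frac{36073}{161} + \frac{3}{-18285} = 36073 \cdot \frac{1}{161} + 3 \left(- \frac{1}{18285}\right) = \frac{36073}{161} - \frac{1}{6095} = \frac{9559338}{42665}$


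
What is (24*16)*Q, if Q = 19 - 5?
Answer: 5376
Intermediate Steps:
Q = 14
(24*16)*Q = (24*16)*14 = 384*14 = 5376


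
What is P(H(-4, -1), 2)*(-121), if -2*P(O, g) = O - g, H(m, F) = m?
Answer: -363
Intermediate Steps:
P(O, g) = g/2 - O/2 (P(O, g) = -(O - g)/2 = g/2 - O/2)
P(H(-4, -1), 2)*(-121) = ((½)*2 - ½*(-4))*(-121) = (1 + 2)*(-121) = 3*(-121) = -363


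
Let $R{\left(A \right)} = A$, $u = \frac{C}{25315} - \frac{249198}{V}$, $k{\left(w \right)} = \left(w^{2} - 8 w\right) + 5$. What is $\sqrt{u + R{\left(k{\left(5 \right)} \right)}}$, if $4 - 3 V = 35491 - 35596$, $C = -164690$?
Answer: $\frac{i \sqrt{2093881262782578}}{551867} \approx 82.917 i$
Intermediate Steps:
$V = \frac{109}{3}$ ($V = \frac{4}{3} - \frac{35491 - 35596}{3} = \frac{4}{3} - -35 = \frac{4}{3} + 35 = \frac{109}{3} \approx 36.333$)
$k{\left(w \right)} = 5 + w^{2} - 8 w$
$u = - \frac{3788658664}{551867}$ ($u = - \frac{164690}{25315} - \frac{249198}{\frac{109}{3}} = \left(-164690\right) \frac{1}{25315} - \frac{747594}{109} = - \frac{32938}{5063} - \frac{747594}{109} = - \frac{3788658664}{551867} \approx -6865.2$)
$\sqrt{u + R{\left(k{\left(5 \right)} \right)}} = \sqrt{- \frac{3788658664}{551867} + \left(5 + 5^{2} - 40\right)} = \sqrt{- \frac{3788658664}{551867} + \left(5 + 25 - 40\right)} = \sqrt{- \frac{3788658664}{551867} - 10} = \sqrt{- \frac{3794177334}{551867}} = \frac{i \sqrt{2093881262782578}}{551867}$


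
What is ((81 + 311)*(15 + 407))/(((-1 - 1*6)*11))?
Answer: -23632/11 ≈ -2148.4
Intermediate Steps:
((81 + 311)*(15 + 407))/(((-1 - 1*6)*11)) = (392*422)/(((-1 - 6)*11)) = 165424/((-7*11)) = 165424/(-77) = 165424*(-1/77) = -23632/11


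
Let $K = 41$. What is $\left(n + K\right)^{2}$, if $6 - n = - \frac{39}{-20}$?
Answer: $\frac{811801}{400} \approx 2029.5$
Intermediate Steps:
$n = \frac{81}{20}$ ($n = 6 - - \frac{39}{-20} = 6 - \left(-39\right) \left(- \frac{1}{20}\right) = 6 - \frac{39}{20} = \frac{81}{20} \approx 4.05$)
$\left(n + K\right)^{2} = \left(\frac{81}{20} + 41\right)^{2} = \left(\frac{901}{20}\right)^{2} = \frac{811801}{400}$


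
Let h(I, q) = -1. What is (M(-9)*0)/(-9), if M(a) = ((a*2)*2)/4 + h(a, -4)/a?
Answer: 0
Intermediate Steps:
M(a) = a - 1/a (M(a) = ((a*2)*2)/4 - 1/a = ((2*a)*2)*(¼) - 1/a = (4*a)*(¼) - 1/a = a - 1/a)
(M(-9)*0)/(-9) = ((-9 - 1/(-9))*0)/(-9) = ((-9 - 1*(-⅑))*0)*(-⅑) = ((-9 + ⅑)*0)*(-⅑) = -80/9*0*(-⅑) = 0*(-⅑) = 0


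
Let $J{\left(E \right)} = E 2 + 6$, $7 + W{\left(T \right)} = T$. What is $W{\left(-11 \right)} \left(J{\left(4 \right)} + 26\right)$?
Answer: $-720$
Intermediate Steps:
$W{\left(T \right)} = -7 + T$
$J{\left(E \right)} = 6 + 2 E$ ($J{\left(E \right)} = 2 E + 6 = 6 + 2 E$)
$W{\left(-11 \right)} \left(J{\left(4 \right)} + 26\right) = \left(-7 - 11\right) \left(\left(6 + 2 \cdot 4\right) + 26\right) = - 18 \left(\left(6 + 8\right) + 26\right) = - 18 \left(14 + 26\right) = \left(-18\right) 40 = -720$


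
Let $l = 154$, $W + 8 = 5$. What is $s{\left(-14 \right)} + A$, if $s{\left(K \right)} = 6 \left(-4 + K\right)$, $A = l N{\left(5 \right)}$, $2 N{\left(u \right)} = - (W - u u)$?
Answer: $2048$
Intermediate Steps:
$W = -3$ ($W = -8 + 5 = -3$)
$N{\left(u \right)} = \frac{3}{2} + \frac{u^{2}}{2}$ ($N{\left(u \right)} = \frac{\left(-1\right) \left(-3 - u u\right)}{2} = \frac{\left(-1\right) \left(-3 - u^{2}\right)}{2} = \frac{3 + u^{2}}{2} = \frac{3}{2} + \frac{u^{2}}{2}$)
$A = 2156$ ($A = 154 \left(\frac{3}{2} + \frac{5^{2}}{2}\right) = 154 \left(\frac{3}{2} + \frac{1}{2} \cdot 25\right) = 154 \left(\frac{3}{2} + \frac{25}{2}\right) = 154 \cdot 14 = 2156$)
$s{\left(K \right)} = -24 + 6 K$
$s{\left(-14 \right)} + A = \left(-24 + 6 \left(-14\right)\right) + 2156 = \left(-24 - 84\right) + 2156 = -108 + 2156 = 2048$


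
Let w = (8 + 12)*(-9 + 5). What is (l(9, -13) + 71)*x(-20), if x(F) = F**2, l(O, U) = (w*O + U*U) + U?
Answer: -197200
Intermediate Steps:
w = -80 (w = 20*(-4) = -80)
l(O, U) = U + U**2 - 80*O (l(O, U) = (-80*O + U*U) + U = (-80*O + U**2) + U = (U**2 - 80*O) + U = U + U**2 - 80*O)
(l(9, -13) + 71)*x(-20) = ((-13 + (-13)**2 - 80*9) + 71)*(-20)**2 = ((-13 + 169 - 720) + 71)*400 = (-564 + 71)*400 = -493*400 = -197200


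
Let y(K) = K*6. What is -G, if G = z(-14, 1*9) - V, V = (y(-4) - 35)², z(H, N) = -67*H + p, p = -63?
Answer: 2606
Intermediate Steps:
y(K) = 6*K
z(H, N) = -63 - 67*H (z(H, N) = -67*H - 63 = -63 - 67*H)
V = 3481 (V = (6*(-4) - 35)² = (-24 - 35)² = (-59)² = 3481)
G = -2606 (G = (-63 - 67*(-14)) - 1*3481 = (-63 + 938) - 3481 = 875 - 3481 = -2606)
-G = -1*(-2606) = 2606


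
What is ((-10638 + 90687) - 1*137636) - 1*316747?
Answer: -374334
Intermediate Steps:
((-10638 + 90687) - 1*137636) - 1*316747 = (80049 - 137636) - 316747 = -57587 - 316747 = -374334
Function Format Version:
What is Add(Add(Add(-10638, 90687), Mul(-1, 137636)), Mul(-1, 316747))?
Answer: -374334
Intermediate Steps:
Add(Add(Add(-10638, 90687), Mul(-1, 137636)), Mul(-1, 316747)) = Add(Add(80049, -137636), -316747) = Add(-57587, -316747) = -374334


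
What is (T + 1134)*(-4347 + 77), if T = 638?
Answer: -7566440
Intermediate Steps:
(T + 1134)*(-4347 + 77) = (638 + 1134)*(-4347 + 77) = 1772*(-4270) = -7566440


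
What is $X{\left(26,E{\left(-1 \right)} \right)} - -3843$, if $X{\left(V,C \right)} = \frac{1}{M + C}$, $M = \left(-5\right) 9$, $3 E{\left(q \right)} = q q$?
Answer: $\frac{514959}{134} \approx 3843.0$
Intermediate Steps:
$E{\left(q \right)} = \frac{q^{2}}{3}$ ($E{\left(q \right)} = \frac{q q}{3} = \frac{q^{2}}{3}$)
$M = -45$
$X{\left(V,C \right)} = \frac{1}{-45 + C}$
$X{\left(26,E{\left(-1 \right)} \right)} - -3843 = \frac{1}{-45 + \frac{\left(-1\right)^{2}}{3}} - -3843 = \frac{1}{-45 + \frac{1}{3} \cdot 1} + 3843 = \frac{1}{-45 + \frac{1}{3}} + 3843 = \frac{1}{- \frac{134}{3}} + 3843 = - \frac{3}{134} + 3843 = \frac{514959}{134}$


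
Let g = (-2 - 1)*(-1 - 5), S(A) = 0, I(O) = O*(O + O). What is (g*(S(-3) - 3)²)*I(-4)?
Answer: 5184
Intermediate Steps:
I(O) = 2*O² (I(O) = O*(2*O) = 2*O²)
g = 18 (g = -3*(-6) = 18)
(g*(S(-3) - 3)²)*I(-4) = (18*(0 - 3)²)*(2*(-4)²) = (18*(-3)²)*(2*16) = (18*9)*32 = 162*32 = 5184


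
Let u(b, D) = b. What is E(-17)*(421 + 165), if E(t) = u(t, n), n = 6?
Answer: -9962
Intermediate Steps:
E(t) = t
E(-17)*(421 + 165) = -17*(421 + 165) = -17*586 = -9962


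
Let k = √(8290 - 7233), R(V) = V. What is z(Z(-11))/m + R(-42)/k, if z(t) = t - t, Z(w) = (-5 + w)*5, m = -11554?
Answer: -6*√1057/151 ≈ -1.2918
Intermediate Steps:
Z(w) = -25 + 5*w
k = √1057 ≈ 32.512
z(t) = 0
z(Z(-11))/m + R(-42)/k = 0/(-11554) - 42*√1057/1057 = 0*(-1/11554) - 6*√1057/151 = 0 - 6*√1057/151 = -6*√1057/151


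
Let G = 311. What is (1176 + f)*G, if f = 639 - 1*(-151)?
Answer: 611426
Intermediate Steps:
f = 790 (f = 639 + 151 = 790)
(1176 + f)*G = (1176 + 790)*311 = 1966*311 = 611426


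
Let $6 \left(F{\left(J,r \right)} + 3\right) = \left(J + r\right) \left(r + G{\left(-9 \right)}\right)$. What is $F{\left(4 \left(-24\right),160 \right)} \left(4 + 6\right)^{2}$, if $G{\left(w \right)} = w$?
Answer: $\frac{482300}{3} \approx 1.6077 \cdot 10^{5}$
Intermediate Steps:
$F{\left(J,r \right)} = -3 + \frac{\left(-9 + r\right) \left(J + r\right)}{6}$ ($F{\left(J,r \right)} = -3 + \frac{\left(J + r\right) \left(r - 9\right)}{6} = -3 + \frac{\left(J + r\right) \left(-9 + r\right)}{6} = -3 + \frac{\left(-9 + r\right) \left(J + r\right)}{6}$)
$F{\left(4 \left(-24\right),160 \right)} \left(4 + 6\right)^{2} = \left(-3 - \frac{3 \cdot 4 \left(-24\right)}{2} - 240 + \frac{160^{2}}{6} + \frac{1}{6} \cdot 4 \left(-24\right) 160\right) \left(4 + 6\right)^{2} = \left(-3 - -144 - 240 + \frac{1}{6} \cdot 25600 + \frac{1}{6} \left(-96\right) 160\right) 10^{2} = \left(-3 + 144 - 240 + \frac{12800}{3} - 2560\right) 100 = \frac{4823}{3} \cdot 100 = \frac{482300}{3}$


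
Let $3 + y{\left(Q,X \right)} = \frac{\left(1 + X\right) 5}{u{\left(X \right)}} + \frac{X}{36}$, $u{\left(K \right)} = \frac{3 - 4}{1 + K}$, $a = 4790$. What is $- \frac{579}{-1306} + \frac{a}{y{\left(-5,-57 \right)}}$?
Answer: $\frac{6781521}{49161758} \approx 0.13794$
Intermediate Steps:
$u{\left(K \right)} = - \frac{1}{1 + K}$
$y{\left(Q,X \right)} = -3 + \frac{X}{36} + \left(-1 - X\right) \left(5 + 5 X\right)$ ($y{\left(Q,X \right)} = -3 + \left(\frac{\left(1 + X\right) 5}{\left(-1\right) \frac{1}{1 + X}} + \frac{X}{36}\right) = -3 + \left(\left(5 + 5 X\right) \left(-1 - X\right) + X \frac{1}{36}\right) = -3 + \left(\left(-1 - X\right) \left(5 + 5 X\right) + \frac{X}{36}\right) = -3 + \left(\frac{X}{36} + \left(-1 - X\right) \left(5 + 5 X\right)\right) = -3 + \frac{X}{36} + \left(-1 - X\right) \left(5 + 5 X\right)$)
$- \frac{579}{-1306} + \frac{a}{y{\left(-5,-57 \right)}} = - \frac{579}{-1306} + \frac{4790}{-3 - 5 \left(1 - 57\right)^{2} + \frac{1}{36} \left(-57\right)} = \left(-579\right) \left(- \frac{1}{1306}\right) + \frac{4790}{-3 - 5 \left(-56\right)^{2} - \frac{19}{12}} = \frac{579}{1306} + \frac{4790}{-3 - 15680 - \frac{19}{12}} = \frac{579}{1306} + \frac{4790}{- \frac{188215}{12}} = \frac{579}{1306} + 4790 \left(- \frac{12}{188215}\right) = \frac{579}{1306} - \frac{11496}{37643} = \frac{6781521}{49161758}$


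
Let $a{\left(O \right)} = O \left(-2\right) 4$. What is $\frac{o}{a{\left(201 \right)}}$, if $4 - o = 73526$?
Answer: $\frac{36761}{804} \approx 45.723$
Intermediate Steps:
$o = -73522$ ($o = 4 - 73526 = -73522$)
$a{\left(O \right)} = - 8 O$ ($a{\left(O \right)} = - 2 O 4 = - 8 O$)
$\frac{o}{a{\left(201 \right)}} = - \frac{73522}{\left(-8\right) 201} = - \frac{73522}{-1608} = \left(-73522\right) \left(- \frac{1}{1608}\right) = \frac{36761}{804}$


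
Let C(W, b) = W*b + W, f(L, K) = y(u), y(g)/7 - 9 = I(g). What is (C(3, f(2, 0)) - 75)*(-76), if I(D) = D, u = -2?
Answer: -5700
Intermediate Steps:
y(g) = 63 + 7*g
f(L, K) = 49 (f(L, K) = 63 + 7*(-2) = 63 - 14 = 49)
C(W, b) = W + W*b
(C(3, f(2, 0)) - 75)*(-76) = (3*(1 + 49) - 75)*(-76) = (3*50 - 75)*(-76) = (150 - 75)*(-76) = 75*(-76) = -5700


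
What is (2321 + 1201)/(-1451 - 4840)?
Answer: -1174/2097 ≈ -0.55985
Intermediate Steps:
(2321 + 1201)/(-1451 - 4840) = 3522/(-6291) = 3522*(-1/6291) = -1174/2097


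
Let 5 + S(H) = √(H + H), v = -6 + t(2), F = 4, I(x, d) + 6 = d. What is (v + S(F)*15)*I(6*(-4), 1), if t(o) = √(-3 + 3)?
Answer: 405 - 150*√2 ≈ 192.87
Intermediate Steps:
I(x, d) = -6 + d
t(o) = 0 (t(o) = √0 = 0)
v = -6 (v = -6 + 0 = -6)
S(H) = -5 + √2*√H (S(H) = -5 + √(H + H) = -5 + √(2*H) = -5 + √2*√H)
(v + S(F)*15)*I(6*(-4), 1) = (-6 + (-5 + √2*√4)*15)*(-6 + 1) = (-6 + (-5 + √2*2)*15)*(-5) = (-6 + (-5 + 2*√2)*15)*(-5) = (-6 + (-75 + 30*√2))*(-5) = (-81 + 30*√2)*(-5) = 405 - 150*√2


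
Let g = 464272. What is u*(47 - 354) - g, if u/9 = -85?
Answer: -229417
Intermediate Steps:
u = -765 (u = 9*(-85) = -765)
u*(47 - 354) - g = -765*(47 - 354) - 1*464272 = -765*(-307) - 464272 = 234855 - 464272 = -229417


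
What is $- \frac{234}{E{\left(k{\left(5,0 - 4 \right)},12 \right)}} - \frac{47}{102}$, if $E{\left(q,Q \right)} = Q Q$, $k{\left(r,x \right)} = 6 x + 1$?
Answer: $- \frac{851}{408} \approx -2.0858$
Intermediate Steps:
$k{\left(r,x \right)} = 1 + 6 x$
$E{\left(q,Q \right)} = Q^{2}$
$- \frac{234}{E{\left(k{\left(5,0 - 4 \right)},12 \right)}} - \frac{47}{102} = - \frac{234}{12^{2}} - \frac{47}{102} = - \frac{234}{144} - \frac{47}{102} = \left(-234\right) \frac{1}{144} - \frac{47}{102} = - \frac{13}{8} - \frac{47}{102} = - \frac{851}{408}$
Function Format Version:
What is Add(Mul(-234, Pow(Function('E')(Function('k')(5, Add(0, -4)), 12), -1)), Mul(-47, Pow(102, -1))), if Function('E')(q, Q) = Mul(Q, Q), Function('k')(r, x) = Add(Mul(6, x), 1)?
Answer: Rational(-851, 408) ≈ -2.0858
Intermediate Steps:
Function('k')(r, x) = Add(1, Mul(6, x))
Function('E')(q, Q) = Pow(Q, 2)
Add(Mul(-234, Pow(Function('E')(Function('k')(5, Add(0, -4)), 12), -1)), Mul(-47, Pow(102, -1))) = Add(Mul(-234, Pow(Pow(12, 2), -1)), Mul(-47, Pow(102, -1))) = Add(Mul(-234, Pow(144, -1)), Mul(-47, Rational(1, 102))) = Add(Mul(-234, Rational(1, 144)), Rational(-47, 102)) = Add(Rational(-13, 8), Rational(-47, 102)) = Rational(-851, 408)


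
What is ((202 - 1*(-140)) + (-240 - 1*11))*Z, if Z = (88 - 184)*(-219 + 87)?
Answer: 1153152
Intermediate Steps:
Z = 12672 (Z = -96*(-132) = 12672)
((202 - 1*(-140)) + (-240 - 1*11))*Z = ((202 - 1*(-140)) + (-240 - 1*11))*12672 = ((202 + 140) + (-240 - 11))*12672 = (342 - 251)*12672 = 91*12672 = 1153152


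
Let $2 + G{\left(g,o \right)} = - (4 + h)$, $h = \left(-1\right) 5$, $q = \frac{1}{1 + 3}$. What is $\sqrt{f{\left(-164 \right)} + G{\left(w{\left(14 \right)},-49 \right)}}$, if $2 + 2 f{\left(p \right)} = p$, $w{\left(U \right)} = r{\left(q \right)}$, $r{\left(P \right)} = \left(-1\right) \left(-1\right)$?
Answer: $2 i \sqrt{21} \approx 9.1651 i$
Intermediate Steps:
$q = \frac{1}{4} \approx 0.25$
$r{\left(P \right)} = 1$
$w{\left(U \right)} = 1$
$h = -5$
$f{\left(p \right)} = -1 + \frac{p}{2}$
$G{\left(g,o \right)} = -1$ ($G{\left(g,o \right)} = -2 - \left(4 - 5\right) = -2 - -1 = -2 + 1 = -1$)
$\sqrt{f{\left(-164 \right)} + G{\left(w{\left(14 \right)},-49 \right)}} = \sqrt{\left(-1 + \frac{1}{2} \left(-164\right)\right) - 1} = \sqrt{\left(-1 - 82\right) - 1} = \sqrt{-83 - 1} = \sqrt{-84} = 2 i \sqrt{21}$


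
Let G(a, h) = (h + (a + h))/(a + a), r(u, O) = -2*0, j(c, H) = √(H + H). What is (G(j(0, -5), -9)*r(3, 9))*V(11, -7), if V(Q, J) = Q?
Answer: 0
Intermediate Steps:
j(c, H) = √2*√H (j(c, H) = √(2*H) = √2*√H)
r(u, O) = 0
G(a, h) = (a + 2*h)/(2*a) (G(a, h) = (a + 2*h)/((2*a)) = (a + 2*h)*(1/(2*a)) = (a + 2*h)/(2*a))
(G(j(0, -5), -9)*r(3, 9))*V(11, -7) = (((-9 + (√2*√(-5))/2)/((√2*√(-5))))*0)*11 = (((-9 + (√2*(I*√5))/2)/((√2*(I*√5))))*0)*11 = (((-9 + (I*√10)/2)/((I*√10)))*0)*11 = (((-I*√10/10)*(-9 + I*√10/2))*0)*11 = (-I*√10*(-9 + I*√10/2)/10*0)*11 = 0*11 = 0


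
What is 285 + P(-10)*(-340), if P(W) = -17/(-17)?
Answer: -55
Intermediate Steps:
P(W) = 1 (P(W) = -17*(-1/17) = 1)
285 + P(-10)*(-340) = 285 + 1*(-340) = 285 - 340 = -55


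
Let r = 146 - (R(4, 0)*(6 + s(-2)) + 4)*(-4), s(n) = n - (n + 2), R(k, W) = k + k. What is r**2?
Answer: 84100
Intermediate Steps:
R(k, W) = 2*k
s(n) = -2 (s(n) = n - (2 + n) = n + (-2 - n) = -2)
r = 290 (r = 146 - ((2*4)*(6 - 2) + 4)*(-4) = 146 - (8*4 + 4)*(-4) = 146 - (32 + 4)*(-4) = 146 - 36*(-4) = 146 - 1*(-144) = 146 + 144 = 290)
r**2 = 290**2 = 84100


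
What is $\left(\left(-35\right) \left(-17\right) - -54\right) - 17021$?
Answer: $-16372$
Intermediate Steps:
$\left(\left(-35\right) \left(-17\right) - -54\right) - 17021 = \left(595 + 54\right) - 17021 = 649 - 17021 = -16372$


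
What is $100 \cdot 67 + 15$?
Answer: $6715$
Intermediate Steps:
$100 \cdot 67 + 15 = 6700 + 15 = 6715$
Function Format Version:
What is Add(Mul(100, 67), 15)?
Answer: 6715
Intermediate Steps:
Add(Mul(100, 67), 15) = Add(6700, 15) = 6715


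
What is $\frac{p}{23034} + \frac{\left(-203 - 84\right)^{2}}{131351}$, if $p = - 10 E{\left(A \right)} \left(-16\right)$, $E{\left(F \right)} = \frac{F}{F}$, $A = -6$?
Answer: $\frac{87195623}{137524497} \approx 0.63404$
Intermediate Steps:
$E{\left(F \right)} = 1$
$p = 160$ ($p = \left(-10\right) 1 \left(-16\right) = \left(-10\right) \left(-16\right) = 160$)
$\frac{p}{23034} + \frac{\left(-203 - 84\right)^{2}}{131351} = \frac{160}{23034} + \frac{\left(-203 - 84\right)^{2}}{131351} = 160 \cdot \frac{1}{23034} + \left(-287\right)^{2} \cdot \frac{1}{131351} = \frac{80}{11517} + 82369 \cdot \frac{1}{131351} = \frac{80}{11517} + \frac{82369}{131351} = \frac{87195623}{137524497}$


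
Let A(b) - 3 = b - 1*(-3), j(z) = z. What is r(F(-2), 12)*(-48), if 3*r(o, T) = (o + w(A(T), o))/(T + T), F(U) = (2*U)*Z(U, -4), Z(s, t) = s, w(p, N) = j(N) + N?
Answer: -16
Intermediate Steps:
A(b) = 6 + b (A(b) = 3 + (b - 1*(-3)) = 3 + (b + 3) = 3 + (3 + b) = 6 + b)
w(p, N) = 2*N (w(p, N) = N + N = 2*N)
F(U) = 2*U² (F(U) = (2*U)*U = 2*U²)
r(o, T) = o/(2*T) (r(o, T) = ((o + 2*o)/(T + T))/3 = ((3*o)/((2*T)))/3 = ((3*o)*(1/(2*T)))/3 = (3*o/(2*T))/3 = o/(2*T))
r(F(-2), 12)*(-48) = ((½)*(2*(-2)²)/12)*(-48) = ((½)*(2*4)*(1/12))*(-48) = ((½)*8*(1/12))*(-48) = (⅓)*(-48) = -16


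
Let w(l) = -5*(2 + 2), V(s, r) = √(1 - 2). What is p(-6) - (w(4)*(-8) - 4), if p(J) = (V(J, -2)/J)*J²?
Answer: -156 - 6*I ≈ -156.0 - 6.0*I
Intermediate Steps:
V(s, r) = I (V(s, r) = √(-1) = I)
w(l) = -20 (w(l) = -5*4 = -20)
p(J) = I*J (p(J) = (I/J)*J² = I*J)
p(-6) - (w(4)*(-8) - 4) = I*(-6) - (-20*(-8) - 4) = -6*I - (160 - 4) = -6*I - 1*156 = -6*I - 156 = -156 - 6*I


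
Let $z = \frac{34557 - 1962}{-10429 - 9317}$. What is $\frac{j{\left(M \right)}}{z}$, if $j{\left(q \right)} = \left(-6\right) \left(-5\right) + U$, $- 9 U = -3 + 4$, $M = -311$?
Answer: $- \frac{590186}{32595} \approx -18.107$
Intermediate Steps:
$U = - \frac{1}{9}$ ($U = - \frac{-3 + 4}{9} = \left(- \frac{1}{9}\right) 1 = - \frac{1}{9} \approx -0.11111$)
$j{\left(q \right)} = \frac{269}{9}$ ($j{\left(q \right)} = \left(-6\right) \left(-5\right) - \frac{1}{9} = 30 - \frac{1}{9} = \frac{269}{9}$)
$z = - \frac{10865}{6582}$ ($z = \frac{32595}{-19746} = 32595 \left(- \frac{1}{19746}\right) = - \frac{10865}{6582} \approx -1.6507$)
$\frac{j{\left(M \right)}}{z} = \frac{269}{9 \left(- \frac{10865}{6582}\right)} = \frac{269}{9} \left(- \frac{6582}{10865}\right) = - \frac{590186}{32595}$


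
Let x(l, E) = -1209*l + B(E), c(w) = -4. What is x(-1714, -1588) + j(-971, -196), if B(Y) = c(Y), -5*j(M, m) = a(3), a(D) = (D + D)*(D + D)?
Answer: 10361074/5 ≈ 2.0722e+6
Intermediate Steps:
a(D) = 4*D² (a(D) = (2*D)*(2*D) = 4*D²)
j(M, m) = -36/5 (j(M, m) = -4*3²/5 = -4*9/5 = -⅕*36 = -36/5)
B(Y) = -4
x(l, E) = -4 - 1209*l (x(l, E) = -1209*l - 4 = -4 - 1209*l)
x(-1714, -1588) + j(-971, -196) = (-4 - 1209*(-1714)) - 36/5 = (-4 + 2072226) - 36/5 = 2072222 - 36/5 = 10361074/5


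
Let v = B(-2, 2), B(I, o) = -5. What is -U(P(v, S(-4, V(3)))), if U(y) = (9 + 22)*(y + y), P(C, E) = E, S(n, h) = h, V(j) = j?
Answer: -186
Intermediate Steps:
v = -5
U(y) = 62*y (U(y) = 31*(2*y) = 62*y)
-U(P(v, S(-4, V(3)))) = -62*3 = -1*186 = -186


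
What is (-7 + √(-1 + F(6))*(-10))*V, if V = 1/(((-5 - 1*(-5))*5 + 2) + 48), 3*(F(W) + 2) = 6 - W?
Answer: -7/50 - I*√3/5 ≈ -0.14 - 0.34641*I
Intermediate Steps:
F(W) = -W/3 (F(W) = -2 + (6 - W)/3 = -2 + (2 - W/3) = -W/3)
V = 1/50 (V = 1/(((-5 + 5)*5 + 2) + 48) = 1/((0*5 + 2) + 48) = 1/((0 + 2) + 48) = 1/(2 + 48) = 1/50 ≈ 0.020000)
(-7 + √(-1 + F(6))*(-10))*V = (-7 + √(-1 - ⅓*6)*(-10))*(1/50) = (-7 + √(-1 - 2)*(-10))*(1/50) = (-7 + √(-3)*(-10))*(1/50) = (-7 + (I*√3)*(-10))*(1/50) = (-7 - 10*I*√3)*(1/50) = -7/50 - I*√3/5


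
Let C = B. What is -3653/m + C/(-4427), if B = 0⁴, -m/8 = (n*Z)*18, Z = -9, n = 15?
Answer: -3653/19440 ≈ -0.18791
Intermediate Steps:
m = 19440 (m = -8*15*(-9)*18 = -(-1080)*18 = -8*(-2430) = 19440)
B = 0
C = 0
-3653/m + C/(-4427) = -3653/19440 + 0/(-4427) = -3653*1/19440 + 0*(-1/4427) = -3653/19440 + 0 = -3653/19440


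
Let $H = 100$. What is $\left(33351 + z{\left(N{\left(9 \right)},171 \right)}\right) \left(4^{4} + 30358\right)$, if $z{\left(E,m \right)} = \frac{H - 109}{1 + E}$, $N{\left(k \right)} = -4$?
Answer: $1021099356$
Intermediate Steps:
$z{\left(E,m \right)} = - \frac{9}{1 + E}$ ($z{\left(E,m \right)} = \frac{100 - 109}{1 + E} = - \frac{9}{1 + E}$)
$\left(33351 + z{\left(N{\left(9 \right)},171 \right)}\right) \left(4^{4} + 30358\right) = \left(33351 - \frac{9}{1 - 4}\right) \left(4^{4} + 30358\right) = \left(33351 - \frac{9}{-3}\right) \left(256 + 30358\right) = \left(33351 - -3\right) 30614 = \left(33351 + 3\right) 30614 = 33354 \cdot 30614 = 1021099356$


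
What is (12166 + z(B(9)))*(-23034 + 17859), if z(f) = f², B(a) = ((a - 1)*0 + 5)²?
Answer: -66193425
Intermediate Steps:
B(a) = 25 (B(a) = ((-1 + a)*0 + 5)² = (0 + 5)² = 5² = 25)
(12166 + z(B(9)))*(-23034 + 17859) = (12166 + 25²)*(-23034 + 17859) = (12166 + 625)*(-5175) = 12791*(-5175) = -66193425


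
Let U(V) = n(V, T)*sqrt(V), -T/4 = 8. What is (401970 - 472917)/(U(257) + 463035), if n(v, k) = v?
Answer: -32850944145/214384436632 + 18233379*sqrt(257)/214384436632 ≈ -0.15187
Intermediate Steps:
T = -32 (T = -4*8 = -32)
U(V) = V**(3/2) (U(V) = V*sqrt(V) = V**(3/2))
(401970 - 472917)/(U(257) + 463035) = (401970 - 472917)/(257**(3/2) + 463035) = -70947/(257*sqrt(257) + 463035) = -70947/(463035 + 257*sqrt(257))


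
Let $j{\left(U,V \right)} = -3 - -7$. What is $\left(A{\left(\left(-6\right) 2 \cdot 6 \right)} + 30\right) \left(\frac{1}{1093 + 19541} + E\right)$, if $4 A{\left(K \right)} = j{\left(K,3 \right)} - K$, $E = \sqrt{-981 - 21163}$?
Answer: $\frac{49}{20634} + 392 i \sqrt{346} \approx 0.0023747 + 7291.6 i$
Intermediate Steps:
$E = 8 i \sqrt{346}$ ($E = \sqrt{-22144} = 8 i \sqrt{346} \approx 148.81 i$)
$j{\left(U,V \right)} = 4$ ($j{\left(U,V \right)} = -3 + 7 = 4$)
$A{\left(K \right)} = 1 - \frac{K}{4}$ ($A{\left(K \right)} = \frac{4 - K}{4} = 1 - \frac{K}{4}$)
$\left(A{\left(\left(-6\right) 2 \cdot 6 \right)} + 30\right) \left(\frac{1}{1093 + 19541} + E\right) = \left(\left(1 - \frac{\left(-6\right) 2 \cdot 6}{4}\right) + 30\right) \left(\frac{1}{1093 + 19541} + 8 i \sqrt{346}\right) = \left(\left(1 - \frac{\left(-12\right) 6}{4}\right) + 30\right) \left(\frac{1}{20634} + 8 i \sqrt{346}\right) = \left(\left(1 - -18\right) + 30\right) \left(\frac{1}{20634} + 8 i \sqrt{346}\right) = \left(\left(1 + 18\right) + 30\right) \left(\frac{1}{20634} + 8 i \sqrt{346}\right) = \left(19 + 30\right) \left(\frac{1}{20634} + 8 i \sqrt{346}\right) = 49 \left(\frac{1}{20634} + 8 i \sqrt{346}\right) = \frac{49}{20634} + 392 i \sqrt{346}$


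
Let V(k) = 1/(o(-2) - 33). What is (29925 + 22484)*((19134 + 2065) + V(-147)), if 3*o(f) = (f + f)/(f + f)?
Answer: 15554235013/14 ≈ 1.1110e+9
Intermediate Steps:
o(f) = ⅓ (o(f) = ((f + f)/(f + f))/3 = ((2*f)/((2*f)))/3 = ((2*f)*(1/(2*f)))/3 = (⅓)*1 = ⅓)
V(k) = -3/98 (V(k) = 1/(⅓ - 33) = 1/(-98/3) = -3/98)
(29925 + 22484)*((19134 + 2065) + V(-147)) = (29925 + 22484)*((19134 + 2065) - 3/98) = 52409*(21199 - 3/98) = 52409*(2077499/98) = 15554235013/14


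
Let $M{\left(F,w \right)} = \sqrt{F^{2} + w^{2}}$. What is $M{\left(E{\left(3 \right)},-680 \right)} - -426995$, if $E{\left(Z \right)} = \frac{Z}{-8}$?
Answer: $426995 + \frac{\sqrt{29593609}}{8} \approx 4.2768 \cdot 10^{5}$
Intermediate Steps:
$E{\left(Z \right)} = - \frac{Z}{8}$ ($E{\left(Z \right)} = Z \left(- \frac{1}{8}\right) = - \frac{Z}{8}$)
$M{\left(E{\left(3 \right)},-680 \right)} - -426995 = \sqrt{\left(\left(- \frac{1}{8}\right) 3\right)^{2} + \left(-680\right)^{2}} - -426995 = \sqrt{\left(- \frac{3}{8}\right)^{2} + 462400} + 426995 = \sqrt{\frac{9}{64} + 462400} + 426995 = \sqrt{\frac{29593609}{64}} + 426995 = \frac{\sqrt{29593609}}{8} + 426995 = 426995 + \frac{\sqrt{29593609}}{8}$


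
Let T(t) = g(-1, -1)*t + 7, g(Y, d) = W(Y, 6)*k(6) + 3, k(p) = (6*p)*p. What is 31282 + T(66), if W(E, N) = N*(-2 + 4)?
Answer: 202559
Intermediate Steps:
k(p) = 6*p**2
W(E, N) = 2*N (W(E, N) = N*2 = 2*N)
g(Y, d) = 2595 (g(Y, d) = (2*6)*(6*6**2) + 3 = 12*(6*36) + 3 = 12*216 + 3 = 2592 + 3 = 2595)
T(t) = 7 + 2595*t (T(t) = 2595*t + 7 = 7 + 2595*t)
31282 + T(66) = 31282 + (7 + 2595*66) = 31282 + (7 + 171270) = 31282 + 171277 = 202559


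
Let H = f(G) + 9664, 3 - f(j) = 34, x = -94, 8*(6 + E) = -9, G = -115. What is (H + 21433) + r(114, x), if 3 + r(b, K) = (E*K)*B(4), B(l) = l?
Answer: 33742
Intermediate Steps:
E = -57/8 (E = -6 + (1/8)*(-9) = -6 - 9/8 = -57/8 ≈ -7.1250)
f(j) = -31 (f(j) = 3 - 1*34 = 3 - 34 = -31)
r(b, K) = -3 - 57*K/2 (r(b, K) = -3 - 57*K/8*4 = -3 - 57*K/2)
H = 9633 (H = -31 + 9664 = 9633)
(H + 21433) + r(114, x) = (9633 + 21433) + (-3 - 57/2*(-94)) = 31066 + (-3 + 2679) = 31066 + 2676 = 33742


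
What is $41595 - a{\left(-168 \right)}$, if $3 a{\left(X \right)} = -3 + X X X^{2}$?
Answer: $-265489796$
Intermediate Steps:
$a{\left(X \right)} = -1 + \frac{X^{4}}{3}$ ($a{\left(X \right)} = \frac{-3 + X X X^{2}}{3} = \frac{-3 + X^{2} X^{2}}{3} = \frac{-3 + X^{4}}{3} = -1 + \frac{X^{4}}{3}$)
$41595 - a{\left(-168 \right)} = 41595 - \left(-1 + \frac{\left(-168\right)^{4}}{3}\right) = 41595 - \left(-1 + \frac{1}{3} \cdot 796594176\right) = 41595 - \left(-1 + 265531392\right) = 41595 - 265531391 = -265489796$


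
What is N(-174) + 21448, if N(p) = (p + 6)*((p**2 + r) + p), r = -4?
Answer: -5035016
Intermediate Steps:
N(p) = (6 + p)*(-4 + p + p**2) (N(p) = (p + 6)*((p**2 - 4) + p) = (6 + p)*((-4 + p**2) + p) = (6 + p)*(-4 + p + p**2))
N(-174) + 21448 = (-24 + (-174)**3 + 2*(-174) + 7*(-174)**2) + 21448 = (-24 - 5268024 - 348 + 7*30276) + 21448 = (-24 - 5268024 - 348 + 211932) + 21448 = -5056464 + 21448 = -5035016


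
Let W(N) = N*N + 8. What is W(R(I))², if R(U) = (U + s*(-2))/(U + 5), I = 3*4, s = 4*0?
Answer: 6031936/83521 ≈ 72.221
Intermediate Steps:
s = 0
I = 12
R(U) = U/(5 + U) (R(U) = (U + 0*(-2))/(U + 5) = (U + 0)/(5 + U) = U/(5 + U))
W(N) = 8 + N² (W(N) = N² + 8 = 8 + N²)
W(R(I))² = (8 + (12/(5 + 12))²)² = (8 + (12/17)²)² = (8 + 144/289)² = (2456/289)² = 6031936/83521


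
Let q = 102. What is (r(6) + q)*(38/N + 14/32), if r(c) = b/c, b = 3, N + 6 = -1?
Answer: -114595/224 ≈ -511.58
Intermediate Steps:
N = -7 (N = -6 - 1 = -7)
r(c) = 3/c
(r(6) + q)*(38/N + 14/32) = (3/6 + 102)*(38/(-7) + 14/32) = (3*(1/6) + 102)*(38*(-1/7) + 14*(1/32)) = (1/2 + 102)*(-38/7 + 7/16) = (205/2)*(-559/112) = -114595/224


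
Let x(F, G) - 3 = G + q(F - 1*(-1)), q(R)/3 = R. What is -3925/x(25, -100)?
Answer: 3925/19 ≈ 206.58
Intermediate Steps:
q(R) = 3*R
x(F, G) = 6 + G + 3*F (x(F, G) = 3 + (G + 3*(F - 1*(-1))) = 3 + (G + 3*(F + 1)) = 3 + (G + 3*(1 + F)) = 3 + (G + (3 + 3*F)) = 3 + (3 + G + 3*F) = 6 + G + 3*F)
-3925/x(25, -100) = -3925/(6 - 100 + 3*25) = -3925/(6 - 100 + 75) = -3925/(-19) = -3925*(-1/19) = 3925/19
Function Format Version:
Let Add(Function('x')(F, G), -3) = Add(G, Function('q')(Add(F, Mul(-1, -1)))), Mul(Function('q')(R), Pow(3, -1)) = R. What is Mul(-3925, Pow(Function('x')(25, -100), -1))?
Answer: Rational(3925, 19) ≈ 206.58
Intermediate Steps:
Function('q')(R) = Mul(3, R)
Function('x')(F, G) = Add(6, G, Mul(3, F)) (Function('x')(F, G) = Add(3, Add(G, Mul(3, Add(F, Mul(-1, -1))))) = Add(3, Add(G, Mul(3, Add(F, 1)))) = Add(3, Add(G, Mul(3, Add(1, F)))) = Add(3, Add(G, Add(3, Mul(3, F)))) = Add(3, Add(3, G, Mul(3, F))) = Add(6, G, Mul(3, F)))
Mul(-3925, Pow(Function('x')(25, -100), -1)) = Mul(-3925, Pow(Add(6, -100, Mul(3, 25)), -1)) = Mul(-3925, Pow(Add(6, -100, 75), -1)) = Mul(-3925, Pow(-19, -1)) = Mul(-3925, Rational(-1, 19)) = Rational(3925, 19)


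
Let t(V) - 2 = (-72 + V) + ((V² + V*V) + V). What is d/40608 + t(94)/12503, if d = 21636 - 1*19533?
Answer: 249570043/169240608 ≈ 1.4746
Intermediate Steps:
d = 2103 (d = 21636 - 19533 = 2103)
t(V) = -70 + 2*V + 2*V² (t(V) = 2 + ((-72 + V) + ((V² + V*V) + V)) = 2 + ((-72 + V) + ((V² + V²) + V)) = 2 + ((-72 + V) + (2*V² + V)) = 2 + ((-72 + V) + (V + 2*V²)) = 2 + (-72 + 2*V + 2*V²) = -70 + 2*V + 2*V²)
d/40608 + t(94)/12503 = 2103/40608 + (-70 + 2*94 + 2*94²)/12503 = 2103*(1/40608) + (-70 + 188 + 2*8836)*(1/12503) = 701/13536 + (-70 + 188 + 17672)*(1/12503) = 701/13536 + 17790*(1/12503) = 701/13536 + 17790/12503 = 249570043/169240608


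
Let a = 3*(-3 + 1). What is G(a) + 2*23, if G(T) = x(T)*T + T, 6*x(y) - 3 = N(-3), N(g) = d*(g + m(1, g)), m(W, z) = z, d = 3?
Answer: 55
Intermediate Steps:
a = -6 (a = 3*(-2) = -6)
N(g) = 6*g (N(g) = 3*(g + g) = 3*(2*g) = 6*g)
x(y) = -5/2 (x(y) = ½ + (6*(-3))/6 = ½ + (⅙)*(-18) = ½ - 3 = -5/2)
G(T) = -3*T/2 (G(T) = -5*T/2 + T = -3*T/2)
G(a) + 2*23 = -3/2*(-6) + 2*23 = 9 + 46 = 55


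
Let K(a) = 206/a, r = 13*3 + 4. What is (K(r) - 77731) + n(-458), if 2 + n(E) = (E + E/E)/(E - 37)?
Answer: -1654425284/21285 ≈ -77727.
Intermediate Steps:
r = 43 (r = 39 + 4 = 43)
n(E) = -2 + (1 + E)/(-37 + E) (n(E) = -2 + (E + E/E)/(E - 37) = -2 + (E + 1)/(-37 + E) = -2 + (1 + E)/(-37 + E))
(K(r) - 77731) + n(-458) = (206/43 - 77731) + (75 - 1*(-458))/(-37 - 458) = (206*(1/43) - 77731) + (75 + 458)/(-495) = (206/43 - 77731) - 1/495*533 = -3342227/43 - 533/495 = -1654425284/21285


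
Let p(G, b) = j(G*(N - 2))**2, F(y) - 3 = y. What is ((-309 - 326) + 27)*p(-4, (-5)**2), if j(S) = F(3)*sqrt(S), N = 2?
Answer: 0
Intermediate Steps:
F(y) = 3 + y
j(S) = 6*sqrt(S) (j(S) = (3 + 3)*sqrt(S) = 6*sqrt(S))
p(G, b) = 0 (p(G, b) = (6*sqrt(G*(2 - 2)))**2 = (6*sqrt(G*0))**2 = (6*sqrt(0))**2 = (6*0)**2 = 0**2 = 0)
((-309 - 326) + 27)*p(-4, (-5)**2) = ((-309 - 326) + 27)*0 = (-635 + 27)*0 = -608*0 = 0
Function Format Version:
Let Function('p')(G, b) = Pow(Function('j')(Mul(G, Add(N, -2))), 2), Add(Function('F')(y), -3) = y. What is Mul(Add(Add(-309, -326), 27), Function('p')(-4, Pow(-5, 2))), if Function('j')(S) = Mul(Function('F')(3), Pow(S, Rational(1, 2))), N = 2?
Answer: 0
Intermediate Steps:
Function('F')(y) = Add(3, y)
Function('j')(S) = Mul(6, Pow(S, Rational(1, 2))) (Function('j')(S) = Mul(Add(3, 3), Pow(S, Rational(1, 2))) = Mul(6, Pow(S, Rational(1, 2))))
Function('p')(G, b) = 0 (Function('p')(G, b) = Pow(Mul(6, Pow(Mul(G, Add(2, -2)), Rational(1, 2))), 2) = Pow(Mul(6, Pow(Mul(G, 0), Rational(1, 2))), 2) = Pow(Mul(6, Pow(0, Rational(1, 2))), 2) = Pow(Mul(6, 0), 2) = Pow(0, 2) = 0)
Mul(Add(Add(-309, -326), 27), Function('p')(-4, Pow(-5, 2))) = Mul(Add(Add(-309, -326), 27), 0) = Mul(Add(-635, 27), 0) = Mul(-608, 0) = 0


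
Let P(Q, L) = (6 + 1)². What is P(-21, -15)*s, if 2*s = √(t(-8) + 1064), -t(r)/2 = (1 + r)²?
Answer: 49*√966/2 ≈ 761.47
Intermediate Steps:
P(Q, L) = 49 (P(Q, L) = 7² = 49)
t(r) = -2*(1 + r)²
s = √966/2 (s = √(-2*(1 - 8)² + 1064)/2 = √(-2*(-7)² + 1064)/2 = √(-2*49 + 1064)/2 = √(-98 + 1064)/2 = √966/2 ≈ 15.540)
P(-21, -15)*s = 49*(√966/2) = 49*√966/2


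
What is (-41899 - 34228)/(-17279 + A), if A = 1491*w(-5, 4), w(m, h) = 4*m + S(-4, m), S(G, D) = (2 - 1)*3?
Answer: 76127/42626 ≈ 1.7859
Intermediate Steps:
S(G, D) = 3 (S(G, D) = 1*3 = 3)
w(m, h) = 3 + 4*m (w(m, h) = 4*m + 3 = 3 + 4*m)
A = -25347 (A = 1491*(3 + 4*(-5)) = 1491*(3 - 20) = 1491*(-17) = -25347)
(-41899 - 34228)/(-17279 + A) = (-41899 - 34228)/(-17279 - 25347) = -76127/(-42626) = -76127*(-1/42626) = 76127/42626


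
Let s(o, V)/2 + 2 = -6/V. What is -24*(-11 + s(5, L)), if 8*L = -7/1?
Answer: 216/7 ≈ 30.857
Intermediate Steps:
L = -7/8 (L = (-7/1)/8 = (-7*1)/8 = (1/8)*(-7) = -7/8 ≈ -0.87500)
s(o, V) = -4 - 12/V (s(o, V) = -4 + 2*(-6/V) = -4 - 12/V)
-24*(-11 + s(5, L)) = -24*(-11 + (-4 - 12/(-7/8))) = -24*(-11 + (-4 - 12*(-8/7))) = -24*(-11 + (-4 + 96/7)) = -24*(-11 + 68/7) = -24*(-9/7) = 216/7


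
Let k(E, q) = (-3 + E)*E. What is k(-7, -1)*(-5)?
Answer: -350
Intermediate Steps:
k(E, q) = E*(-3 + E)
k(-7, -1)*(-5) = -7*(-3 - 7)*(-5) = -7*(-10)*(-5) = 70*(-5) = -350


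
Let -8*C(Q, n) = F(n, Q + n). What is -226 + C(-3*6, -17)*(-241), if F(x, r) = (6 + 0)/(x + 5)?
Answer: -3857/16 ≈ -241.06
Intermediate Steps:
F(x, r) = 6/(5 + x)
C(Q, n) = -3/(4*(5 + n))
-226 + C(-3*6, -17)*(-241) = -226 - 3/(20 + 4*(-17))*(-241) = -226 - 3/(20 - 68)*(-241) = -226 - 3/(-48)*(-241) = -226 - 3*(-1/48)*(-241) = -226 + (1/16)*(-241) = -226 - 241/16 = -3857/16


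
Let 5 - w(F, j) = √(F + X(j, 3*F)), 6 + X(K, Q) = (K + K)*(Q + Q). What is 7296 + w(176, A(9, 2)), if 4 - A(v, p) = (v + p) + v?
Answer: 7301 - I*√33622 ≈ 7301.0 - 183.36*I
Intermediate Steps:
X(K, Q) = -6 + 4*K*Q (X(K, Q) = -6 + (K + K)*(Q + Q) = -6 + (2*K)*(2*Q) = -6 + 4*K*Q)
A(v, p) = 4 - p - 2*v (A(v, p) = 4 - ((v + p) + v) = 4 - ((p + v) + v) = 4 - (p + 2*v) = 4 + (-p - 2*v) = 4 - p - 2*v)
w(F, j) = 5 - √(-6 + F + 12*F*j) (w(F, j) = 5 - √(F + (-6 + 4*j*(3*F))) = 5 - √(F + (-6 + 12*F*j)) = 5 - √(-6 + F + 12*F*j))
7296 + w(176, A(9, 2)) = 7296 + (5 - √(-6 + 176 + 12*176*(4 - 1*2 - 2*9))) = 7296 + (5 - √(-6 + 176 + 12*176*(4 - 2 - 18))) = 7296 + (5 - √(-6 + 176 + 12*176*(-16))) = 7296 + (5 - √(-6 + 176 - 33792)) = 7296 + (5 - √(-33622)) = 7296 + (5 - I*√33622) = 7301 - I*√33622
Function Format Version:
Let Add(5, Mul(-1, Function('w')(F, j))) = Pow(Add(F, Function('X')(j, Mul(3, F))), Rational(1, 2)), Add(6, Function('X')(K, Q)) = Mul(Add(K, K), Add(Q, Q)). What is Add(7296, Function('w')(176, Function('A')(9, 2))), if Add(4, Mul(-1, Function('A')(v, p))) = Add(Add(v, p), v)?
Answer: Add(7301, Mul(-1, I, Pow(33622, Rational(1, 2)))) ≈ Add(7301.0, Mul(-183.36, I))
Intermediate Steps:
Function('X')(K, Q) = Add(-6, Mul(4, K, Q)) (Function('X')(K, Q) = Add(-6, Mul(Add(K, K), Add(Q, Q))) = Add(-6, Mul(Mul(2, K), Mul(2, Q))) = Add(-6, Mul(4, K, Q)))
Function('A')(v, p) = Add(4, Mul(-1, p), Mul(-2, v)) (Function('A')(v, p) = Add(4, Mul(-1, Add(Add(v, p), v))) = Add(4, Mul(-1, Add(Add(p, v), v))) = Add(4, Mul(-1, Add(p, Mul(2, v)))) = Add(4, Add(Mul(-1, p), Mul(-2, v))) = Add(4, Mul(-1, p), Mul(-2, v)))
Function('w')(F, j) = Add(5, Mul(-1, Pow(Add(-6, F, Mul(12, F, j)), Rational(1, 2)))) (Function('w')(F, j) = Add(5, Mul(-1, Pow(Add(F, Add(-6, Mul(4, j, Mul(3, F)))), Rational(1, 2)))) = Add(5, Mul(-1, Pow(Add(F, Add(-6, Mul(12, F, j))), Rational(1, 2)))) = Add(5, Mul(-1, Pow(Add(-6, F, Mul(12, F, j)), Rational(1, 2)))))
Add(7296, Function('w')(176, Function('A')(9, 2))) = Add(7296, Add(5, Mul(-1, Pow(Add(-6, 176, Mul(12, 176, Add(4, Mul(-1, 2), Mul(-2, 9)))), Rational(1, 2))))) = Add(7296, Add(5, Mul(-1, Pow(Add(-6, 176, Mul(12, 176, Add(4, -2, -18))), Rational(1, 2))))) = Add(7296, Add(5, Mul(-1, Pow(Add(-6, 176, Mul(12, 176, -16)), Rational(1, 2))))) = Add(7296, Add(5, Mul(-1, Pow(Add(-6, 176, -33792), Rational(1, 2))))) = Add(7296, Add(5, Mul(-1, Pow(-33622, Rational(1, 2))))) = Add(7296, Add(5, Mul(-1, Mul(I, Pow(33622, Rational(1, 2)))))) = Add(7296, Add(5, Mul(-1, I, Pow(33622, Rational(1, 2))))) = Add(7301, Mul(-1, I, Pow(33622, Rational(1, 2))))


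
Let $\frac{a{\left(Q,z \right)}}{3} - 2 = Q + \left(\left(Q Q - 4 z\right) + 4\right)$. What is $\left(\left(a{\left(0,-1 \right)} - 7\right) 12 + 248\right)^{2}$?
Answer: $274576$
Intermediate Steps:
$a{\left(Q,z \right)} = 18 - 12 z + 3 Q + 3 Q^{2}$ ($a{\left(Q,z \right)} = 6 + 3 \left(Q + \left(\left(Q Q - 4 z\right) + 4\right)\right) = 6 + 3 \left(Q + \left(\left(Q^{2} - 4 z\right) + 4\right)\right) = 6 + 3 \left(Q + \left(4 + Q^{2} - 4 z\right)\right) = 6 + 3 \left(4 + Q + Q^{2} - 4 z\right) = 6 + \left(12 - 12 z + 3 Q + 3 Q^{2}\right) = 18 - 12 z + 3 Q + 3 Q^{2}$)
$\left(\left(a{\left(0,-1 \right)} - 7\right) 12 + 248\right)^{2} = \left(\left(\left(18 - -12 + 3 \cdot 0 + 3 \cdot 0^{2}\right) - 7\right) 12 + 248\right)^{2} = \left(\left(\left(18 + 12 + 0 + 3 \cdot 0\right) - 7\right) 12 + 248\right)^{2} = \left(\left(\left(18 + 12 + 0 + 0\right) - 7\right) 12 + 248\right)^{2} = \left(\left(30 - 7\right) 12 + 248\right)^{2} = \left(23 \cdot 12 + 248\right)^{2} = \left(276 + 248\right)^{2} = 524^{2} = 274576$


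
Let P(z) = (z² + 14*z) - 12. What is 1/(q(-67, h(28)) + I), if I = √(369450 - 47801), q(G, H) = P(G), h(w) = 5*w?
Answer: 3539/12202872 - √321649/12202872 ≈ 0.00024354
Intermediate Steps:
P(z) = -12 + z² + 14*z
q(G, H) = -12 + G² + 14*G
I = √321649 ≈ 567.14
1/(q(-67, h(28)) + I) = 1/((-12 + (-67)² + 14*(-67)) + √321649) = 1/((-12 + 4489 - 938) + √321649) = 1/(3539 + √321649)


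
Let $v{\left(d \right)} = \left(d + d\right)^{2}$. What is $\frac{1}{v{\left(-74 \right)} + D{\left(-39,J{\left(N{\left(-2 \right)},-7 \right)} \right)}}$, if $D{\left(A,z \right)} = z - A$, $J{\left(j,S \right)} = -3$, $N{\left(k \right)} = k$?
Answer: $\frac{1}{21940} \approx 4.5579 \cdot 10^{-5}$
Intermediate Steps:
$v{\left(d \right)} = 4 d^{2}$ ($v{\left(d \right)} = \left(2 d\right)^{2} = 4 d^{2}$)
$\frac{1}{v{\left(-74 \right)} + D{\left(-39,J{\left(N{\left(-2 \right)},-7 \right)} \right)}} = \frac{1}{4 \left(-74\right)^{2} - -36} = \frac{1}{4 \cdot 5476 + \left(-3 + 39\right)} = \frac{1}{21904 + 36} = \frac{1}{21940}$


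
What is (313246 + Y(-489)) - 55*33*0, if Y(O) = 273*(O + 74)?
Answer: 199951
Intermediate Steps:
Y(O) = 20202 + 273*O (Y(O) = 273*(74 + O) = 20202 + 273*O)
(313246 + Y(-489)) - 55*33*0 = (313246 + (20202 + 273*(-489))) - 55*33*0 = (313246 + (20202 - 133497)) - 1815*0 = (313246 - 113295) + 0 = 199951 + 0 = 199951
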